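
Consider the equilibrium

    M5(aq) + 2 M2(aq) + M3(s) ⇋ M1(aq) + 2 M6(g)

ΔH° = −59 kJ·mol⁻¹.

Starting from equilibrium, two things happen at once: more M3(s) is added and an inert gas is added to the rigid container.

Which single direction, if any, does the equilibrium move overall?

no shift

M3 is a pure solid; its activity is 1 regardless of amount, so Q is unaffected — no shift from this change.
At constant volume, adding an inert gas leaves every reacting species' partial pressure unchanged, so Q is unchanged — no shift from this change.
None of the changes alters Q relative to K, so there is no net shift.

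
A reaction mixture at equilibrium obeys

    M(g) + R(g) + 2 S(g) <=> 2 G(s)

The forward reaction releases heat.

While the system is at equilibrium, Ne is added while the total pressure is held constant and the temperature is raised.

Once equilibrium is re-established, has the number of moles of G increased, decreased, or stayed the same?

decreases

Adding inert gas at constant total pressure expands the volume and lowers every reacting partial pressure. With Δn_gas = 0 − 4 = -4, Q moves away from K toward the side with fewer gas moles, so the system shifts toward the side with more gas moles — to the left.
The forward reaction is exothermic. Raising T favours the endothermic direction — shift to the left.
The net shift is to the left. G is a product, so its amount decreases.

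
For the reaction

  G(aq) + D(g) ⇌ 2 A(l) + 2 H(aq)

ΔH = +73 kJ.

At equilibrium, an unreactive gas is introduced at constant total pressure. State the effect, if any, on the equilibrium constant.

unchanged

The equilibrium constant depends only on temperature. This perturbation may move the position of equilibrium, but since T is unchanged, K itself is unchanged.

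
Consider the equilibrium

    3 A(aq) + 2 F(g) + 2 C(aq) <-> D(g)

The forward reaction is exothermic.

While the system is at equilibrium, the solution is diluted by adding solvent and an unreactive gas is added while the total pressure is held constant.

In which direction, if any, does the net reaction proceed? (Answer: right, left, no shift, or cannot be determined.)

Dilution lowers every aqueous concentration by the same factor. Δn_aq = 0 − 5 = -5, so the system shifts toward the side with more dissolved moles — to the left.
Adding inert gas at constant total pressure expands the volume and lowers every reacting partial pressure. With Δn_gas = 1 − 2 = -1, Q moves away from K toward the side with fewer gas moles, so the system shifts toward the side with more gas moles — to the left.
All effects act in the same direction — net shift to the left.

left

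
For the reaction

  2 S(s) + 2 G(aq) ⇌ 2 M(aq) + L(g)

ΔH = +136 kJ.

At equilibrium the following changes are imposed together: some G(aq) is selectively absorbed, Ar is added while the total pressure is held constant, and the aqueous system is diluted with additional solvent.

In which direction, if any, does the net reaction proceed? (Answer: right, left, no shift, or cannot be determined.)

cannot be determined

Removing G (aq), a reactant, drives the reaction to the left.
Adding inert gas at constant total pressure expands the volume and lowers every reacting partial pressure. With Δn_gas = 1 − 0 = +1, Q moves away from K toward the side with fewer gas moles, so the system shifts toward the side with more gas moles — to the right.
Dilution scales every aqueous concentration by the same factor. Δn_aq = 2 − 2 = 0, so Q is unchanged — no shift.
The individual effects push in opposite directions; without quantitative information the net direction cannot be determined.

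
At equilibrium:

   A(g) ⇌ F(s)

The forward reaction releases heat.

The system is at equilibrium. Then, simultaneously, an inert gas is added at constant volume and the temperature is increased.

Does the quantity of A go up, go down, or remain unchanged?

increases

At constant volume, adding an inert gas leaves every reacting species' partial pressure unchanged, so Q is unchanged — no shift from this change.
The forward reaction is exothermic. Raising T favours the endothermic direction — shift to the left.
The net shift is to the left. A is a reactant, so its amount increases.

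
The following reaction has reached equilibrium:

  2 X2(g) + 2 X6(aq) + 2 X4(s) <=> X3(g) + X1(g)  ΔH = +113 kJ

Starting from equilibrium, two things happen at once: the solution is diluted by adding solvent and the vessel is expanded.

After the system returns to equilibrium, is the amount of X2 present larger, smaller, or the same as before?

increases

Dilution lowers every aqueous concentration by the same factor. Δn_aq = 0 − 2 = -2, so the system shifts toward the side with more dissolved moles — to the left.
Gas moles: reactants 2, products 2. Δn_gas = 0, so a volume change leaves Q equal to K — no shift from this change.
The net shift is to the left. X2 is a reactant, so its amount increases.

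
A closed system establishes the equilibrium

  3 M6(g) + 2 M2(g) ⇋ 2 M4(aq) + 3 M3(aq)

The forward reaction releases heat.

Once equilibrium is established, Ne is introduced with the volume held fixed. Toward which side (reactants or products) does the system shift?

At constant volume, adding an inert gas leaves every reacting species' partial pressure unchanged, so Q is unchanged — no shift from this change.

no shift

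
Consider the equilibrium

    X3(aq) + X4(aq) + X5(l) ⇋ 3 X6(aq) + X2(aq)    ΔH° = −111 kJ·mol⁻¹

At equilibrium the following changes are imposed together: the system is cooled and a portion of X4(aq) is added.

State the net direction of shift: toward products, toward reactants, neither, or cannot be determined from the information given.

The forward reaction is exothermic. Lowering T favours the exothermic direction — shift to the right.
Adding X4 (aq), a reactant, drives the reaction to the right.
All effects act in the same direction — net shift to the right.

right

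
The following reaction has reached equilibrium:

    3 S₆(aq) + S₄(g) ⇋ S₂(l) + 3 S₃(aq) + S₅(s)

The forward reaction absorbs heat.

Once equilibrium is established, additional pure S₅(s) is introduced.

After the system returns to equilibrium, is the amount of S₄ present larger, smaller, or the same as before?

S₅ is a pure solid; its activity is 1 regardless of amount, so Q is unaffected — no shift from this change.
No net shift occurs, so the amount of S₄ is unchanged.

unchanged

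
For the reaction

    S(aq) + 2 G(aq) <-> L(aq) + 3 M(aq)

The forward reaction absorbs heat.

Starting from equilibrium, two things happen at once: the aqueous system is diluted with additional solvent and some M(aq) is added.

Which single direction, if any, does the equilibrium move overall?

Dilution lowers every aqueous concentration by the same factor. Δn_aq = 4 − 3 = +1, so the system shifts toward the side with more dissolved moles — to the right.
Adding M (aq), a product, drives the reaction to the left.
The individual effects push in opposite directions; without quantitative information the net direction cannot be determined.

cannot be determined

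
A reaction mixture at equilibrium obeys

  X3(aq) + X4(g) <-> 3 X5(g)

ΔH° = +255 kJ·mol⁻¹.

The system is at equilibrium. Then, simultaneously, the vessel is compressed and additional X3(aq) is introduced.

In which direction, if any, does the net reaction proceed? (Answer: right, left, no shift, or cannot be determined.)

cannot be determined

Gas moles: reactants 1, products 3 (Δn_gas = +2). Compression shifts the system toward the side with fewer moles of gas — to the left.
Adding X3 (aq), a reactant, drives the reaction to the right.
The individual effects push in opposite directions; without quantitative information the net direction cannot be determined.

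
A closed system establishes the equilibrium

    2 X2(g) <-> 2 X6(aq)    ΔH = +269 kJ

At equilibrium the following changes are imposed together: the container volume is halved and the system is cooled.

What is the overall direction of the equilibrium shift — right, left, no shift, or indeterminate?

Gas moles: reactants 2, products 0 (Δn_gas = -2). Compression shifts the system toward the side with fewer moles of gas — to the right.
The forward reaction is endothermic. Lowering T favours the exothermic direction — shift to the left.
The individual effects push in opposite directions; without quantitative information the net direction cannot be determined.

cannot be determined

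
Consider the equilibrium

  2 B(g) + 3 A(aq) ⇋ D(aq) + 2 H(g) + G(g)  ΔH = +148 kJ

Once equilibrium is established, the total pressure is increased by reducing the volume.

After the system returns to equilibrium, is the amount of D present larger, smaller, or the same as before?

Gas moles: reactants 2, products 3 (Δn_gas = +1). Compression shifts the system toward the side with fewer moles of gas — to the left.
The net shift is to the left. D is a product, so its amount decreases.

decreases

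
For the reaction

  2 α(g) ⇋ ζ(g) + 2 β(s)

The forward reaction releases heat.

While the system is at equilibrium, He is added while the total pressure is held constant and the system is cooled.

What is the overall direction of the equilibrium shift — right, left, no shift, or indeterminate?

Adding inert gas at constant total pressure expands the volume and lowers every reacting partial pressure. With Δn_gas = 1 − 2 = -1, Q moves away from K toward the side with fewer gas moles, so the system shifts toward the side with more gas moles — to the left.
The forward reaction is exothermic. Lowering T favours the exothermic direction — shift to the right.
The individual effects push in opposite directions; without quantitative information the net direction cannot be determined.

cannot be determined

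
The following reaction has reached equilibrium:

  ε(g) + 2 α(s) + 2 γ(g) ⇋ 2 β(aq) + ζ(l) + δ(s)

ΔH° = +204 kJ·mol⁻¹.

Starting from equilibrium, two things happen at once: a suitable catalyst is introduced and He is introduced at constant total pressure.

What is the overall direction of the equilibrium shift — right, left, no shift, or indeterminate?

A catalyst speeds both forward and reverse rates equally; it changes neither Q nor K — no shift from this change.
Adding inert gas at constant total pressure expands the volume and lowers every reacting partial pressure. With Δn_gas = 0 − 3 = -3, Q moves away from K toward the side with fewer gas moles, so the system shifts toward the side with more gas moles — to the left.
Only the nonzero effect(s) matter; the net shift is to the left.

left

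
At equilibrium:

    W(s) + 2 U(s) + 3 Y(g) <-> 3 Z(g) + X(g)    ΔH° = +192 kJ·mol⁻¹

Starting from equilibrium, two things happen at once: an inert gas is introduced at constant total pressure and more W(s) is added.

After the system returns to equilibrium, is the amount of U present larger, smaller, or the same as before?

Adding inert gas at constant total pressure expands the volume and lowers every reacting partial pressure. With Δn_gas = 4 − 3 = +1, Q moves away from K toward the side with fewer gas moles, so the system shifts toward the side with more gas moles — to the right.
W is a pure solid; its activity is 1 regardless of amount, so Q is unaffected — no shift from this change.
The net shift is to the right. U is a reactant, so its amount decreases.

decreases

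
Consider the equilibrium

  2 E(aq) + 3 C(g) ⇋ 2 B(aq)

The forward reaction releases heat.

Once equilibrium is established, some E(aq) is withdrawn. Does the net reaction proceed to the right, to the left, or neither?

Removing E (aq), a reactant, drives the reaction to the left.

left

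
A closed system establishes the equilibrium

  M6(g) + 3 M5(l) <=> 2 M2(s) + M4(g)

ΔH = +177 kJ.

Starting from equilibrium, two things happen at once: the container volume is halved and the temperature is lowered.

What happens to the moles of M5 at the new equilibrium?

Gas moles: reactants 1, products 1. Δn_gas = 0, so a volume change leaves Q equal to K — no shift from this change.
The forward reaction is endothermic. Lowering T favours the exothermic direction — shift to the left.
The net shift is to the left. M5 is a reactant, so its amount increases.

increases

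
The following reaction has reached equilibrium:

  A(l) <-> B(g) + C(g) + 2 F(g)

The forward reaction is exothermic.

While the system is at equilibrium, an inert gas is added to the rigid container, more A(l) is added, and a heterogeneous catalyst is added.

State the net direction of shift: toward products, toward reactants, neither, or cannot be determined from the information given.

no shift

At constant volume, adding an inert gas leaves every reacting species' partial pressure unchanged, so Q is unchanged — no shift from this change.
A is a pure liquid; its activity is 1 regardless of amount, so Q is unaffected — no shift from this change.
A catalyst speeds both forward and reverse rates equally; it changes neither Q nor K — no shift from this change.
None of the changes alters Q relative to K, so there is no net shift.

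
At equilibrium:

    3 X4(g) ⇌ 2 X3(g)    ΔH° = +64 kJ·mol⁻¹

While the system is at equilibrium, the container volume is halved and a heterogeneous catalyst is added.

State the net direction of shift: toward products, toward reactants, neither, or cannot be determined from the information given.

right

Gas moles: reactants 3, products 2 (Δn_gas = -1). Compression shifts the system toward the side with fewer moles of gas — to the right.
A catalyst speeds both forward and reverse rates equally; it changes neither Q nor K — no shift from this change.
Only the nonzero effect(s) matter; the net shift is to the right.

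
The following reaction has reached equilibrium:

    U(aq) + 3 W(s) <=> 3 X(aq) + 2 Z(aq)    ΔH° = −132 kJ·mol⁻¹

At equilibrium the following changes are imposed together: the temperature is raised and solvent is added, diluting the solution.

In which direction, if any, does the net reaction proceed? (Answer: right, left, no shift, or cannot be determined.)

cannot be determined

The forward reaction is exothermic. Raising T favours the endothermic direction — shift to the left.
Dilution lowers every aqueous concentration by the same factor. Δn_aq = 5 − 1 = +4, so the system shifts toward the side with more dissolved moles — to the right.
The individual effects push in opposite directions; without quantitative information the net direction cannot be determined.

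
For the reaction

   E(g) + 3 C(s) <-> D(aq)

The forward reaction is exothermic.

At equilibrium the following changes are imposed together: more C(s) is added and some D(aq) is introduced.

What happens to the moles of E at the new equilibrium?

increases

C is a pure solid; its activity is 1 regardless of amount, so Q is unaffected — no shift from this change.
Adding D (aq), a product, drives the reaction to the left.
The net shift is to the left. E is a reactant, so its amount increases.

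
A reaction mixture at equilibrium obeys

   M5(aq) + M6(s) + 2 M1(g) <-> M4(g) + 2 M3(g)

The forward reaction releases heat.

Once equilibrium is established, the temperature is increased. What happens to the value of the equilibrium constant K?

K depends on temperature via the van 't Hoff relation. The forward reaction is exothermic, so raising T decreases K.

decreases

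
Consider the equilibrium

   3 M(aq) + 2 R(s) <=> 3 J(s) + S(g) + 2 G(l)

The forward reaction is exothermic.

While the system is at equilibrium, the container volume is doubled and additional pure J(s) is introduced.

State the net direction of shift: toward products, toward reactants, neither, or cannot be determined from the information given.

Gas moles: reactants 0, products 1 (Δn_gas = +1). Expansion shifts the system toward the side with more moles of gas — to the right.
J is a pure solid; its activity is 1 regardless of amount, so Q is unaffected — no shift from this change.
Only the nonzero effect(s) matter; the net shift is to the right.

right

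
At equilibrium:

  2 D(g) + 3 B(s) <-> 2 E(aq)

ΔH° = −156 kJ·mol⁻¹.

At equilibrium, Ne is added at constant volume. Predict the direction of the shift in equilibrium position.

At constant volume, adding an inert gas leaves every reacting species' partial pressure unchanged, so Q is unchanged — no shift from this change.

no shift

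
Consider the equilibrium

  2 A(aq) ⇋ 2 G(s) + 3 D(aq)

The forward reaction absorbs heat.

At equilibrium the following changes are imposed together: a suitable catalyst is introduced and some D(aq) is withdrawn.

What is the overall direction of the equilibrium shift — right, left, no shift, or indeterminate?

right

A catalyst speeds both forward and reverse rates equally; it changes neither Q nor K — no shift from this change.
Removing D (aq), a product, drives the reaction to the right.
Only the nonzero effect(s) matter; the net shift is to the right.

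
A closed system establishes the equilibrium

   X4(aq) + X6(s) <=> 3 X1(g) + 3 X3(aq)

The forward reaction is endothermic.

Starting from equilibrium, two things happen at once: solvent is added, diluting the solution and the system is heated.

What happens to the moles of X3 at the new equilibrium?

Dilution lowers every aqueous concentration by the same factor. Δn_aq = 3 − 1 = +2, so the system shifts toward the side with more dissolved moles — to the right.
The forward reaction is endothermic. Raising T favours the endothermic direction — shift to the right.
The net shift is to the right. X3 is a product, so its amount increases.

increases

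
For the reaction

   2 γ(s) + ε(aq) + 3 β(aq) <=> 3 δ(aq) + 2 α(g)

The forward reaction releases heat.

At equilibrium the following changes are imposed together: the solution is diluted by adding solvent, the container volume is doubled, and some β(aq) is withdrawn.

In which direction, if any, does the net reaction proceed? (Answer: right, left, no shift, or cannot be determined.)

Dilution lowers every aqueous concentration by the same factor. Δn_aq = 3 − 4 = -1, so the system shifts toward the side with more dissolved moles — to the left.
Gas moles: reactants 0, products 2 (Δn_gas = +2). Expansion shifts the system toward the side with more moles of gas — to the right.
Removing β (aq), a reactant, drives the reaction to the left.
The individual effects push in opposite directions; without quantitative information the net direction cannot be determined.

cannot be determined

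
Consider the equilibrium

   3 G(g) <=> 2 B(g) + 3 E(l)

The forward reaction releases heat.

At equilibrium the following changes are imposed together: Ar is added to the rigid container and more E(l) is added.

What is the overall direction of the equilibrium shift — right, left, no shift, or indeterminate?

At constant volume, adding an inert gas leaves every reacting species' partial pressure unchanged, so Q is unchanged — no shift from this change.
E is a pure liquid; its activity is 1 regardless of amount, so Q is unaffected — no shift from this change.
None of the changes alters Q relative to K, so there is no net shift.

no shift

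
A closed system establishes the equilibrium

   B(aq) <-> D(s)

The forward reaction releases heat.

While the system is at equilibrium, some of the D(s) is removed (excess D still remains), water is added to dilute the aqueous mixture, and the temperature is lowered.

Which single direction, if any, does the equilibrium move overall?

cannot be determined

D is a pure solid; its activity is 1 regardless of amount, so Q is unaffected — no shift from this change.
Dilution lowers every aqueous concentration by the same factor. Δn_aq = 0 − 1 = -1, so the system shifts toward the side with more dissolved moles — to the left.
The forward reaction is exothermic. Lowering T favours the exothermic direction — shift to the right.
The individual effects push in opposite directions; without quantitative information the net direction cannot be determined.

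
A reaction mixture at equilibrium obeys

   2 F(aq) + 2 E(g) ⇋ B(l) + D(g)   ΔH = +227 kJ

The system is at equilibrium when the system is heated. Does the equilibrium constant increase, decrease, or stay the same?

increases

K depends on temperature via the van 't Hoff relation. The forward reaction is endothermic, so raising T increases K.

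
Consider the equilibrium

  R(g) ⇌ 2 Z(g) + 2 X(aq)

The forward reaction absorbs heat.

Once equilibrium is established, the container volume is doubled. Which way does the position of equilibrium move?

right

Gas moles: reactants 1, products 2 (Δn_gas = +1). Expansion shifts the system toward the side with more moles of gas — to the right.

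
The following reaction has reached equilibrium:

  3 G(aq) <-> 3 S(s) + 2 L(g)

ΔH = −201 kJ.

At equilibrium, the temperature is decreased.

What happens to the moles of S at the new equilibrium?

The forward reaction is exothermic. Lowering T favours the exothermic direction — shift to the right.
The net shift is to the right. S is a product, so its amount increases.

increases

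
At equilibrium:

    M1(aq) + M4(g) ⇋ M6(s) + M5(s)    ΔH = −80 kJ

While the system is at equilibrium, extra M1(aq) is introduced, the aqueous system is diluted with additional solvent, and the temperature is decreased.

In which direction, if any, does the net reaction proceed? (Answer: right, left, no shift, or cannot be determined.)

Adding M1 (aq), a reactant, drives the reaction to the right.
Dilution lowers every aqueous concentration by the same factor. Δn_aq = 0 − 1 = -1, so the system shifts toward the side with more dissolved moles — to the left.
The forward reaction is exothermic. Lowering T favours the exothermic direction — shift to the right.
The individual effects push in opposite directions; without quantitative information the net direction cannot be determined.

cannot be determined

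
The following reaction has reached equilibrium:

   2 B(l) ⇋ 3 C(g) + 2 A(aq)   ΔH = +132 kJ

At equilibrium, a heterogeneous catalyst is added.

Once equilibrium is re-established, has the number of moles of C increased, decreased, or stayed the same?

unchanged

A catalyst speeds both forward and reverse rates equally; it changes neither Q nor K — no shift from this change.
No net shift occurs, so the amount of C is unchanged.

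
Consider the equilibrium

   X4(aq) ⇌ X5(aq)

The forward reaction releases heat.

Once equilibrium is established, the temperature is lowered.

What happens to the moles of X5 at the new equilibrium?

increases

The forward reaction is exothermic. Lowering T favours the exothermic direction — shift to the right.
The net shift is to the right. X5 is a product, so its amount increases.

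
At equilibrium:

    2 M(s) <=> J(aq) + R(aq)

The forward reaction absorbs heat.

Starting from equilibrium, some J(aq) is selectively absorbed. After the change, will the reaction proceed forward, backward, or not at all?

right

Removing J (aq), a product, drives the reaction to the right.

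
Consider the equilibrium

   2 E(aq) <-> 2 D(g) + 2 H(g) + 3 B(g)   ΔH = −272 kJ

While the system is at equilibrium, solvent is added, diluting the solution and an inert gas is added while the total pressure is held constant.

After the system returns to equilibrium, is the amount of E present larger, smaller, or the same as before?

cannot be determined

Dilution lowers every aqueous concentration by the same factor. Δn_aq = 0 − 2 = -2, so the system shifts toward the side with more dissolved moles — to the left.
Adding inert gas at constant total pressure expands the volume and lowers every reacting partial pressure. With Δn_gas = 7 − 0 = +7, Q moves away from K toward the side with fewer gas moles, so the system shifts toward the side with more gas moles — to the right.
The two effects oppose each other, so the net shift — and hence the change in E — cannot be determined from the given information.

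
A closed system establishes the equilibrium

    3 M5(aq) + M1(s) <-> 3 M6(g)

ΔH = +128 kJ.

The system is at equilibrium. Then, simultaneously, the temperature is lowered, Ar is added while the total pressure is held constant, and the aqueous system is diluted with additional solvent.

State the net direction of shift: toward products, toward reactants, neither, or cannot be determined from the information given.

The forward reaction is endothermic. Lowering T favours the exothermic direction — shift to the left.
Adding inert gas at constant total pressure expands the volume and lowers every reacting partial pressure. With Δn_gas = 3 − 0 = +3, Q moves away from K toward the side with fewer gas moles, so the system shifts toward the side with more gas moles — to the right.
Dilution lowers every aqueous concentration by the same factor. Δn_aq = 0 − 3 = -3, so the system shifts toward the side with more dissolved moles — to the left.
The individual effects push in opposite directions; without quantitative information the net direction cannot be determined.

cannot be determined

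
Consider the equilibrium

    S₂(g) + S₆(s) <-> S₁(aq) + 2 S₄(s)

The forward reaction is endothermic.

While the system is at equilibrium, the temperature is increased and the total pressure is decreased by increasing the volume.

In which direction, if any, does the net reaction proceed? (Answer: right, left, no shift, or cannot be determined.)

The forward reaction is endothermic. Raising T favours the endothermic direction — shift to the right.
Gas moles: reactants 1, products 0 (Δn_gas = -1). Expansion shifts the system toward the side with more moles of gas — to the left.
The individual effects push in opposite directions; without quantitative information the net direction cannot be determined.

cannot be determined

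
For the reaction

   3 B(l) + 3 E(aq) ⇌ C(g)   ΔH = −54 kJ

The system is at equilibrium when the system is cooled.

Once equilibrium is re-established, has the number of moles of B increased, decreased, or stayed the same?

The forward reaction is exothermic. Lowering T favours the exothermic direction — shift to the right.
The net shift is to the right. B is a reactant, so its amount decreases.

decreases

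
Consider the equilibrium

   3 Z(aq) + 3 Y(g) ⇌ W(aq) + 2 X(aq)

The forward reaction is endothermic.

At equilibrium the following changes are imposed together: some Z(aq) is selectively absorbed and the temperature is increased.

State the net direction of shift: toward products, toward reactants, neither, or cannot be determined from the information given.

Removing Z (aq), a reactant, drives the reaction to the left.
The forward reaction is endothermic. Raising T favours the endothermic direction — shift to the right.
The individual effects push in opposite directions; without quantitative information the net direction cannot be determined.

cannot be determined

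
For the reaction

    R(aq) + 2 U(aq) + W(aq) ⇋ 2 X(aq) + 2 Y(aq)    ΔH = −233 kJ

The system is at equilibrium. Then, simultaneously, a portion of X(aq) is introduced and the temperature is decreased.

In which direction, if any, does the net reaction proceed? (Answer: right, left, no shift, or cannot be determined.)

cannot be determined

Adding X (aq), a product, drives the reaction to the left.
The forward reaction is exothermic. Lowering T favours the exothermic direction — shift to the right.
The individual effects push in opposite directions; without quantitative information the net direction cannot be determined.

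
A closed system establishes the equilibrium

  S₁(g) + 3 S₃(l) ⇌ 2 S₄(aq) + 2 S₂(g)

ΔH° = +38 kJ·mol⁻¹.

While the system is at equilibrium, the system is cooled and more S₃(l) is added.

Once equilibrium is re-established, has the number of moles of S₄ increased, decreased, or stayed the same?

decreases

The forward reaction is endothermic. Lowering T favours the exothermic direction — shift to the left.
S₃ is a pure liquid; its activity is 1 regardless of amount, so Q is unaffected — no shift from this change.
The net shift is to the left. S₄ is a product, so its amount decreases.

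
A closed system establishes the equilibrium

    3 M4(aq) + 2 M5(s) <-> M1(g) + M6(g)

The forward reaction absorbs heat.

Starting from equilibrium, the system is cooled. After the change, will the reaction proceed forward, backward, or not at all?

left

The forward reaction is endothermic. Lowering T favours the exothermic direction — shift to the left.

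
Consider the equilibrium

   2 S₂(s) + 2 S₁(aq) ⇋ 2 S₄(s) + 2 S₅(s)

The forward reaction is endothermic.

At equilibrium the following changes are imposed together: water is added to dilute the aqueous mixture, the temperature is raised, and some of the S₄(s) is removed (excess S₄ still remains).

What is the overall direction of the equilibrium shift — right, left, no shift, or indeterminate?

Dilution lowers every aqueous concentration by the same factor. Δn_aq = 0 − 2 = -2, so the system shifts toward the side with more dissolved moles — to the left.
The forward reaction is endothermic. Raising T favours the endothermic direction — shift to the right.
S₄ is a pure solid; its activity is 1 regardless of amount, so Q is unaffected — no shift from this change.
The individual effects push in opposite directions; without quantitative information the net direction cannot be determined.

cannot be determined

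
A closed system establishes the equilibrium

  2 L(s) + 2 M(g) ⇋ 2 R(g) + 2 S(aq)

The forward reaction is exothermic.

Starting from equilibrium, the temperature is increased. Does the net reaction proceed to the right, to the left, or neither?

The forward reaction is exothermic. Raising T favours the endothermic direction — shift to the left.

left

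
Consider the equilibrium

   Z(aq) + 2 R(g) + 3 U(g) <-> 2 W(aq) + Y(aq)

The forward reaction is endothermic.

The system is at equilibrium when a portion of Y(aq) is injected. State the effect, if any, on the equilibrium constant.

The equilibrium constant depends only on temperature. This perturbation may move the position of equilibrium, but since T is unchanged, K itself is unchanged.

unchanged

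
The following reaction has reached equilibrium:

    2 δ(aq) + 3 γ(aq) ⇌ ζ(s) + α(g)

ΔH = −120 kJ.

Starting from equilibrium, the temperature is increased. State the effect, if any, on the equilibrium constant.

K depends on temperature via the van 't Hoff relation. The forward reaction is exothermic, so raising T decreases K.

decreases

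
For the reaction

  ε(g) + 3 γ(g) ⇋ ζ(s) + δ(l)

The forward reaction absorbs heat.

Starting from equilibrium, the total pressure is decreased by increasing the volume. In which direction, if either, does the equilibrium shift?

Gas moles: reactants 4, products 0 (Δn_gas = -4). Expansion shifts the system toward the side with more moles of gas — to the left.

left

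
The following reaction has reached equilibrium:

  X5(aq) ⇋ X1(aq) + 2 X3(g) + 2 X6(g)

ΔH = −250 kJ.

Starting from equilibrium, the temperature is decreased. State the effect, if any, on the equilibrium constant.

increases

K depends on temperature via the van 't Hoff relation. The forward reaction is exothermic, so lowering T increases K.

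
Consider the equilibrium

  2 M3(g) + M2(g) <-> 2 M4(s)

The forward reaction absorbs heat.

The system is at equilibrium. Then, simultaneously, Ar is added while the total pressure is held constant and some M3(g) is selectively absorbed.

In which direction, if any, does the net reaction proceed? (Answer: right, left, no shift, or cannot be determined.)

Adding inert gas at constant total pressure expands the volume and lowers every reacting partial pressure. With Δn_gas = 0 − 3 = -3, Q moves away from K toward the side with fewer gas moles, so the system shifts toward the side with more gas moles — to the left.
Removing M3 (g), a reactant, drives the reaction to the left.
All effects act in the same direction — net shift to the left.

left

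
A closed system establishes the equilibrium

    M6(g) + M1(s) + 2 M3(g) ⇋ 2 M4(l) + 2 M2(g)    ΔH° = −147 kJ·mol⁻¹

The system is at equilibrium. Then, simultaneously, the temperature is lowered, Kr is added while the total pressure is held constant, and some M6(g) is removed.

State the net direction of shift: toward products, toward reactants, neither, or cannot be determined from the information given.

The forward reaction is exothermic. Lowering T favours the exothermic direction — shift to the right.
Adding inert gas at constant total pressure expands the volume and lowers every reacting partial pressure. With Δn_gas = 2 − 3 = -1, Q moves away from K toward the side with fewer gas moles, so the system shifts toward the side with more gas moles — to the left.
Removing M6 (g), a reactant, drives the reaction to the left.
The individual effects push in opposite directions; without quantitative information the net direction cannot be determined.

cannot be determined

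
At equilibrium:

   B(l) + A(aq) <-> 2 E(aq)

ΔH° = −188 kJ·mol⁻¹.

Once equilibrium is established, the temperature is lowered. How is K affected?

K depends on temperature via the van 't Hoff relation. The forward reaction is exothermic, so lowering T increases K.

increases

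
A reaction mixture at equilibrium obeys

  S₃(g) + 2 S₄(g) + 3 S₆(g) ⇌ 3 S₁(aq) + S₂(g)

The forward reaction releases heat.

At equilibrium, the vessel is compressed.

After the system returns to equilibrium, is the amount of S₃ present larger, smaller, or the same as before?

Gas moles: reactants 6, products 1 (Δn_gas = -5). Compression shifts the system toward the side with fewer moles of gas — to the right.
The net shift is to the right. S₃ is a reactant, so its amount decreases.

decreases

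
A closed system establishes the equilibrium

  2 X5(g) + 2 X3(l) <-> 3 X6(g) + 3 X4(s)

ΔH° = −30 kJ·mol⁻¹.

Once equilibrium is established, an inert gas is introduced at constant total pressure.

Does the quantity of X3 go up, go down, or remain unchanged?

decreases

Adding inert gas at constant total pressure expands the volume and lowers every reacting partial pressure. With Δn_gas = 3 − 2 = +1, Q moves away from K toward the side with fewer gas moles, so the system shifts toward the side with more gas moles — to the right.
The net shift is to the right. X3 is a reactant, so its amount decreases.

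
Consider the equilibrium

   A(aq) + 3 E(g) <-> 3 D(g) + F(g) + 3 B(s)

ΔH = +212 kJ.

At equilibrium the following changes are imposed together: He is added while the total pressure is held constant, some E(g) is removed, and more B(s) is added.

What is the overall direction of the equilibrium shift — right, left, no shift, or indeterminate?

Adding inert gas at constant total pressure expands the volume and lowers every reacting partial pressure. With Δn_gas = 4 − 3 = +1, Q moves away from K toward the side with fewer gas moles, so the system shifts toward the side with more gas moles — to the right.
Removing E (g), a reactant, drives the reaction to the left.
B is a pure solid; its activity is 1 regardless of amount, so Q is unaffected — no shift from this change.
The individual effects push in opposite directions; without quantitative information the net direction cannot be determined.

cannot be determined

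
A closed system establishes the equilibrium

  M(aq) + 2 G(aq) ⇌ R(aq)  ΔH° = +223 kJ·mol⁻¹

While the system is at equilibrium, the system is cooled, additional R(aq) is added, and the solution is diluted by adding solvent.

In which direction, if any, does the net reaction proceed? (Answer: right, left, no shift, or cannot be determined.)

left

The forward reaction is endothermic. Lowering T favours the exothermic direction — shift to the left.
Adding R (aq), a product, drives the reaction to the left.
Dilution lowers every aqueous concentration by the same factor. Δn_aq = 1 − 3 = -2, so the system shifts toward the side with more dissolved moles — to the left.
All effects act in the same direction — net shift to the left.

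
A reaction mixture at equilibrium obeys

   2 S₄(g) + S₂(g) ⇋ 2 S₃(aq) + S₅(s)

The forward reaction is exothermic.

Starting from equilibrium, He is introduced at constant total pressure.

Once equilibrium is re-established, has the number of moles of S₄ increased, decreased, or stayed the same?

Adding inert gas at constant total pressure expands the volume and lowers every reacting partial pressure. With Δn_gas = 0 − 3 = -3, Q moves away from K toward the side with fewer gas moles, so the system shifts toward the side with more gas moles — to the left.
The net shift is to the left. S₄ is a reactant, so its amount increases.

increases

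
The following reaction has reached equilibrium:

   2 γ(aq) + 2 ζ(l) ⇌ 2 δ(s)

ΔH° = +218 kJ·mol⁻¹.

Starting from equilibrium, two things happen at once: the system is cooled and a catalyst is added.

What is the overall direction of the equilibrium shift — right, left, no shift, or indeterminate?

left

The forward reaction is endothermic. Lowering T favours the exothermic direction — shift to the left.
A catalyst speeds both forward and reverse rates equally; it changes neither Q nor K — no shift from this change.
Only the nonzero effect(s) matter; the net shift is to the left.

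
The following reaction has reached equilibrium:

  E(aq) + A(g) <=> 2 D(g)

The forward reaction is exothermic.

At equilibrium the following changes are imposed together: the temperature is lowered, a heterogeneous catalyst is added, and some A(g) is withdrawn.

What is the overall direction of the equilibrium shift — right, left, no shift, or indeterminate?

cannot be determined

The forward reaction is exothermic. Lowering T favours the exothermic direction — shift to the right.
A catalyst speeds both forward and reverse rates equally; it changes neither Q nor K — no shift from this change.
Removing A (g), a reactant, drives the reaction to the left.
The individual effects push in opposite directions; without quantitative information the net direction cannot be determined.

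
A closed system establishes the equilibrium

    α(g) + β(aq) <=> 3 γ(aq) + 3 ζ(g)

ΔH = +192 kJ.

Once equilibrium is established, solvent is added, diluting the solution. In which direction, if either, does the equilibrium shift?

right

Dilution lowers every aqueous concentration by the same factor. Δn_aq = 3 − 1 = +2, so the system shifts toward the side with more dissolved moles — to the right.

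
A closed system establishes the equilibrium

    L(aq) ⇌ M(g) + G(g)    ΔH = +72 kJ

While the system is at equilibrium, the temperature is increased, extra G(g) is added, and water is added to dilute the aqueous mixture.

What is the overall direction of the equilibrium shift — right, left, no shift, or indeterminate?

cannot be determined

The forward reaction is endothermic. Raising T favours the endothermic direction — shift to the right.
Adding G (g), a product, drives the reaction to the left.
Dilution lowers every aqueous concentration by the same factor. Δn_aq = 0 − 1 = -1, so the system shifts toward the side with more dissolved moles — to the left.
The individual effects push in opposite directions; without quantitative information the net direction cannot be determined.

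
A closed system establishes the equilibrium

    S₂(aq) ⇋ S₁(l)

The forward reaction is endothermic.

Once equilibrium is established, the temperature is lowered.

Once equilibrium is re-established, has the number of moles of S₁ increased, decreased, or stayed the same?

The forward reaction is endothermic. Lowering T favours the exothermic direction — shift to the left.
The net shift is to the left. S₁ is a product, so its amount decreases.

decreases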